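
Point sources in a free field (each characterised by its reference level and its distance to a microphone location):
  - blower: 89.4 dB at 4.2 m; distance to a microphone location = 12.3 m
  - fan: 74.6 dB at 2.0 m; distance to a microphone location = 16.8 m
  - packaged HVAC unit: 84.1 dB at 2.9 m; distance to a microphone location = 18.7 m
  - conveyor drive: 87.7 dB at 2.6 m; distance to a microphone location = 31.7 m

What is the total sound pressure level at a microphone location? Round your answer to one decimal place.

80.5 dB

First find each source's level at the receiver (point-source: −20·log₁₀(r/r_ref)), then combine on an intensity basis.
blower: 89.4 − 20·log₁₀(12.3/4.2) = 89.4 − 9.33 = 80.07 dB.
fan: 74.6 − 20·log₁₀(16.8/2.0) = 74.6 − 18.49 = 56.11 dB.
packaged HVAC unit: 84.1 − 20·log₁₀(18.7/2.9) = 84.1 − 16.19 = 67.91 dB.
conveyor drive: 87.7 − 20·log₁₀(31.7/2.6) = 87.7 − 21.72 = 65.98 dB.
Σ 10^(L/10) = 1.121e+08 → L_total = 10·log₁₀(1.121e+08) = 80.50 dB.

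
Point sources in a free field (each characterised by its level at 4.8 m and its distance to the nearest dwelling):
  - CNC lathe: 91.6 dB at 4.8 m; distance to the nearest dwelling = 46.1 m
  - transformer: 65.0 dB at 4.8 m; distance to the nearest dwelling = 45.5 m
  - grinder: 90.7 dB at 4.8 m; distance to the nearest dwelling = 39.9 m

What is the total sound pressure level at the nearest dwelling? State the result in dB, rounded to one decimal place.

75.1 dB

Propagate each source to the receiver with L = L_ref − 20·log₁₀(r/r_ref), then add intensities.
CNC lathe: 91.6 − 20·log₁₀(46.1/4.8) = 91.6 − 19.65 = 71.95 dB.
transformer: 65.0 − 20·log₁₀(45.5/4.8) = 65.0 − 19.54 = 45.46 dB.
grinder: 90.7 − 20·log₁₀(39.9/4.8) = 90.7 − 18.39 = 72.31 dB.
Σ 10^(L/10) = 3.271e+07 → L_total = 10·log₁₀(3.271e+07) = 75.15 dB.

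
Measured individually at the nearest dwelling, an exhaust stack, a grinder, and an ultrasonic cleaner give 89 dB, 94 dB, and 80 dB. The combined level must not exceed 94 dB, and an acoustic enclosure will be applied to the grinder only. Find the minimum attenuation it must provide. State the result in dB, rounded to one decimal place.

The untreated sources together contribute 10^(89/10) + 10^(80/10) = 8.943e+08, i.e. 89.51 dB.
The limit corresponds to 10^(94/10) = 2.512e+09; subtracting the fixed part leaves 1.618e+09 for the grinder, i.e. 92.09 dB.
Required insertion loss = 94 − 92.09 = 1.91 dB.

1.9 dB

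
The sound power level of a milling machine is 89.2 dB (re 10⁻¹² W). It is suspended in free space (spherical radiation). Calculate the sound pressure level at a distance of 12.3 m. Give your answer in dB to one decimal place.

56.4 dB

The power spreads over a sphere of area 4π·r², so L_p = L_w − 10·log₁₀(4π·r²).
4π·r² = 1901 m², 10·log₁₀ of that is 32.790 dB.
L_p = 89.2 − 32.790 = 56.41 dB.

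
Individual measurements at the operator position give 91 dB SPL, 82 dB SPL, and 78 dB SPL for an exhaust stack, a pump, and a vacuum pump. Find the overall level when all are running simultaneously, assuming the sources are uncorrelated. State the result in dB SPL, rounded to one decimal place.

91.7 dB SPL

Incoherent sources combine by intensity addition: L_total = 10·log₁₀(Σ 10^(L_i/10)).
Σ 10^(L/10) = 10^(91/10) + 10^(82/10) + 10^(78/10) = 1.481e+09.
L_total = 10·log₁₀(1.481e+09) = 91.70 dB SPL.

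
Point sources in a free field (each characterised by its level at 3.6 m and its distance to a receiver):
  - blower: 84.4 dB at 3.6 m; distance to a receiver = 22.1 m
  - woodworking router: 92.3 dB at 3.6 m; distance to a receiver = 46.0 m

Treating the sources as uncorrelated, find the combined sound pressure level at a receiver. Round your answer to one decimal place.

72.5 dB

First find each source's level at the receiver (point-source: −20·log₁₀(r/r_ref)), then combine on an intensity basis.
blower: 84.4 − 20·log₁₀(22.1/3.6) = 84.4 − 15.76 = 68.64 dB.
woodworking router: 92.3 − 20·log₁₀(46.0/3.6) = 92.3 − 22.13 = 70.17 dB.
Σ 10^(L/10) = 1.771e+07 → L_total = 10·log₁₀(1.771e+07) = 72.48 dB.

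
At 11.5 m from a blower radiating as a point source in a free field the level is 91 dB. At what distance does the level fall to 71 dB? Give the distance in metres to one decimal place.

115.0 m

Point-source spreading drops the level by 20·log₁₀(r₂/r₁); inverting, r₂/r₁ = 10^(ΔL/20).
r₂ = 11.5·10^((91−71)/20) = 11.5·10^(20.0/20) = 115.00 m.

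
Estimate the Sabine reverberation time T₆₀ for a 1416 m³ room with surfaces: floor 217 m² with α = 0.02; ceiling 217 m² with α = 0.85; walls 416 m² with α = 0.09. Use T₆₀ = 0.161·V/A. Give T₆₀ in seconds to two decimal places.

1.01 s

Summing Sᵢαᵢ: 217·0.02 + 217·0.85 + 416·0.09 = 226.23 m².
T₆₀ = 0.161·V/A = 0.161·1416/226.23 = 1.008 s.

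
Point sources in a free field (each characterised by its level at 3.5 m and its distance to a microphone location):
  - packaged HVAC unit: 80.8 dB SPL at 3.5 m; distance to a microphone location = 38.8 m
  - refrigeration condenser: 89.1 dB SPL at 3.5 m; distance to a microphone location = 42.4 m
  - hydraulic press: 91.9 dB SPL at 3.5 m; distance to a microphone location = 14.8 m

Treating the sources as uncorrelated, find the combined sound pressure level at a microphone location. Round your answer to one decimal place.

First find each source's level at the receiver (point-source: −20·log₁₀(r/r_ref)), then combine on an intensity basis.
packaged HVAC unit: 80.8 − 20·log₁₀(38.8/3.5) = 80.8 − 20.90 = 59.90 dB SPL.
refrigeration condenser: 89.1 − 20·log₁₀(42.4/3.5) = 89.1 − 21.67 = 67.43 dB SPL.
hydraulic press: 91.9 − 20·log₁₀(14.8/3.5) = 91.9 − 12.52 = 79.38 dB SPL.
Σ 10^(L/10) = 9.314e+07 → L_total = 10·log₁₀(9.314e+07) = 79.69 dB SPL.

79.7 dB SPL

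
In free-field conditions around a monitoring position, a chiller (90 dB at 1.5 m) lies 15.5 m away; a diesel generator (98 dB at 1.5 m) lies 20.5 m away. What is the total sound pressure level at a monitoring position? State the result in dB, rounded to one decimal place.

Apply inverse-square spreading to bring every level to the receiver, then sum 10^(L/10).
chiller: 90 − 20·log₁₀(15.5/1.5) = 90 − 20.28 = 69.72 dB.
diesel generator: 98 − 20·log₁₀(20.5/1.5) = 98 − 22.71 = 75.29 dB.
Σ 10^(L/10) = 4.315e+07 → L_total = 10·log₁₀(4.315e+07) = 76.35 dB.

76.3 dB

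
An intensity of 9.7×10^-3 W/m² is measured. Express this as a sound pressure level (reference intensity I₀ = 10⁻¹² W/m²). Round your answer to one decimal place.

L = 10·log₁₀(I/I₀) = 10·log₁₀(9.7×10^-3/10⁻¹²) = 10·log₁₀(9.7×10^9).
L = 10·(0.9868 + 9) = 99.87 dB.

99.9 dB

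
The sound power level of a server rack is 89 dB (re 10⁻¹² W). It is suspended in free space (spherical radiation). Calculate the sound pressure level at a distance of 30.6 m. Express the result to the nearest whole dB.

48 dB

Free-field spherical radiation: L_p = L_w − 10·log₁₀(4π·r²), r = 30.6 m.
4π·r² = 1.177e+04 m², 10·log₁₀ of that is 40.707 dB.
L_p = 89 − 40.707 = 48.29 dB.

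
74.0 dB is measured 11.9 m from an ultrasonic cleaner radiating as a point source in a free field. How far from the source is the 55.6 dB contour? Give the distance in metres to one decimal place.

99.0 m

The 18.4 dB drop corresponds to a distance ratio of 10^(18.4/20) for a point source.
r₂ = 11.9·10^((74.0−55.6)/20) = 11.9·10^(18.4/20) = 98.98 m.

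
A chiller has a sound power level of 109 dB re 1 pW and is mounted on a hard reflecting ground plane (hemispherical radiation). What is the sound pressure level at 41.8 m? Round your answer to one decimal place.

L_p = L_w − 10·log₁₀(2π·r²) with r = 41.8 m.
2π·r² = 1.098e+04 m², 10·log₁₀ of that is 40.405 dB.
L_p = 109 − 40.405 = 68.59 dB.

68.6 dB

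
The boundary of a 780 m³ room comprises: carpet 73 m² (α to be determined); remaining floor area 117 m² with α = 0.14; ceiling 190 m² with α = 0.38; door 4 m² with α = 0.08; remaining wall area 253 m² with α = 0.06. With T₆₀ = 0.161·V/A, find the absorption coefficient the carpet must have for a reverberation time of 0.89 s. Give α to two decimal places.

0.51

Required total absorption A = 0.161·780/0.89 = 141.10 m².
Absorption from the other surfaces = 117·0.14 + 190·0.38 + 4·0.08 + 253·0.06 = 104.08 m², so the carpet must supply 37.02 m² over 73 m².
α = 37.02/73 = 0.507.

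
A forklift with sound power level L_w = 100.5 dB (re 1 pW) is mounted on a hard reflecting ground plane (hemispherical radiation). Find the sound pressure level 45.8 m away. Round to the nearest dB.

The power spreads over a hemisphere of area 2π·r², so L_p = L_w − 10·log₁₀(2π·r²).
2π·r² = 1.318e+04 m², 10·log₁₀ of that is 41.199 dB.
L_p = 100.5 − 41.199 = 59.30 dB.

59 dB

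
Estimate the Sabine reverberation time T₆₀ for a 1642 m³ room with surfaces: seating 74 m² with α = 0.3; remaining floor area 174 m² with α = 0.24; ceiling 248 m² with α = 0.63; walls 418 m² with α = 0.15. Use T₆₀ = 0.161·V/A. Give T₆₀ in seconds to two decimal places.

0.93 s

A = Σ Sᵢαᵢ = 74·0.3 + 174·0.24 + 248·0.63 + 418·0.15 = 282.90 m².
T₆₀ = 0.161 × 1642 / 282.90 = 0.934 s.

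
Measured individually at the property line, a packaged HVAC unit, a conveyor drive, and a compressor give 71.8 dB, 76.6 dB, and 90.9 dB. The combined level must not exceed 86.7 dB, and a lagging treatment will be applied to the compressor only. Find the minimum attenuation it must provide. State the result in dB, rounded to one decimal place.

4.8 dB

The untreated sources together contribute 10^(71.8/10) + 10^(76.6/10) = 6.084e+07, i.e. 77.84 dB.
To meet 86.7 dB overall, the treated compressor may contribute at most 10^(86.7/10) − 6.084e+07 = 4.069e+08, i.e. 86.09 dB.
So the compressor must be reduced from 90.9 to 86.09 dB: IL = 4.81 dB.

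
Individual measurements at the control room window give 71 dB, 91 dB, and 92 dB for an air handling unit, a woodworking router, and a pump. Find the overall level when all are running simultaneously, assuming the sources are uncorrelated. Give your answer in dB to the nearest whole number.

95 dB

For uncorrelated sources the intensities add, so convert each level to linear form, sum, and take 10·log₁₀ of the total.
Σ 10^(L/10) = 10^(71/10) + 10^(91/10) + 10^(92/10) = 2.856e+09.
L_total = 10·log₁₀(2.856e+09) = 94.56 dB.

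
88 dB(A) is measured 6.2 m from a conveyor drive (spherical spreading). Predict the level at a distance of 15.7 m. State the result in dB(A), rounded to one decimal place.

79.9 dB(A)

Spherical spreading from a point source gives a 20·log₁₀(r₂/r₁) drop.
L₂ = 88 − 20·log₁₀(15.7/6.2) = 88 − 8.070 = 79.93 dB(A).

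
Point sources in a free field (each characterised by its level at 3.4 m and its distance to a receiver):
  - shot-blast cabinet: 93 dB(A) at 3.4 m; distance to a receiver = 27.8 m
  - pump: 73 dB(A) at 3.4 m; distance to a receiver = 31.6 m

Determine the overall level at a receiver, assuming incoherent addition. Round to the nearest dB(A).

First find each source's level at the receiver (point-source: −20·log₁₀(r/r_ref)), then combine on an intensity basis.
shot-blast cabinet: 93 − 20·log₁₀(27.8/3.4) = 93 − 18.25 = 74.75 dB(A).
pump: 73 − 20·log₁₀(31.6/3.4) = 73 − 19.36 = 53.64 dB(A).
Σ 10^(L/10) = 3.008e+07 → L_total = 10·log₁₀(3.008e+07) = 74.78 dB(A).

75 dB(A)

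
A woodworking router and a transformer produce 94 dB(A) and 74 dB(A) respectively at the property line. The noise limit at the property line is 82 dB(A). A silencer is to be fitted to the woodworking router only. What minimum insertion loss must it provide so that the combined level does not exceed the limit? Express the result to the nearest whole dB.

13 dB

Everything except the woodworking router sums to 10^(74/10) = 2.512e+07 in linear terms, 74.00 dB(A).
The limit corresponds to 10^(82/10) = 1.585e+08; subtracting the fixed part leaves 1.334e+08 for the woodworking router, i.e. 81.25 dB(A).
So the woodworking router must be reduced from 94 to 81.25 dB(A): IL = 12.75 dB.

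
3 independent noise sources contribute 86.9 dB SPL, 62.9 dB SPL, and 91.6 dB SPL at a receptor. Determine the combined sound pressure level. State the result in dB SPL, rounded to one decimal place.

Incoherent sources combine by intensity addition: L_total = 10·log₁₀(Σ 10^(L_i/10)).
Σ 10^(L/10) = 10^(86.9/10) + 10^(62.9/10) + 10^(91.6/10) = 1.937e+09.
L_total = 10·log₁₀(1.937e+09) = 92.87 dB SPL.

92.9 dB SPL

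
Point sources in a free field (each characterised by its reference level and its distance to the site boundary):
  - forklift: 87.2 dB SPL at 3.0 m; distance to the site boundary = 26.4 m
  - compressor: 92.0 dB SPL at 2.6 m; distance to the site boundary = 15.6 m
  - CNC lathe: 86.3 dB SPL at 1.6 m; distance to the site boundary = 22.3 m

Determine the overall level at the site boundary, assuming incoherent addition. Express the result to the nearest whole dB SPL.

Apply inverse-square spreading to bring every level to the receiver, then sum 10^(L/10).
forklift: 87.2 − 20·log₁₀(26.4/3.0) = 87.2 − 18.89 = 68.31 dB SPL.
compressor: 92.0 − 20·log₁₀(15.6/2.6) = 92.0 − 15.56 = 76.44 dB SPL.
CNC lathe: 86.3 − 20·log₁₀(22.3/1.6) = 86.3 − 22.88 = 63.42 dB SPL.
Σ 10^(L/10) = 5.300e+07 → L_total = 10·log₁₀(5.300e+07) = 77.24 dB SPL.

77 dB SPL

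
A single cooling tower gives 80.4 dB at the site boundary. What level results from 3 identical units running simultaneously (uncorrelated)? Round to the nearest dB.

85 dB

N identical incoherent sources raise the level by 10·log₁₀ N.
L_total = 80.4 + 10·log₁₀(3) = 80.4 + 4.771 = 85.17 dB.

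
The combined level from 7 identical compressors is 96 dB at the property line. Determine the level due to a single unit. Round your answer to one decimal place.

87.5 dB

Dividing the total intensity by 7 lowers the level by 10·log₁₀ 7 = 8.451 dB: L₁ = 96 − 8.451.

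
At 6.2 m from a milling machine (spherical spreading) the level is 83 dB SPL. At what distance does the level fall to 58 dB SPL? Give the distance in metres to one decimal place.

For a point source L₁ − L₂ = 20·log₁₀(r₂/r₁), so r₂ = r₁·10^((L₁−L₂)/20).
r₂ = 6.2·10^((83−58)/20) = 6.2·10^(25.0/20) = 110.25 m.

110.3 m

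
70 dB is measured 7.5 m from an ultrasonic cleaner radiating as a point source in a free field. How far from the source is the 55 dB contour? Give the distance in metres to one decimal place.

42.2 m

The 15.0 dB drop corresponds to a distance ratio of 10^(15.0/20) for a point source.
r₂ = 7.5·10^((70−55)/20) = 7.5·10^(15.0/20) = 42.18 m.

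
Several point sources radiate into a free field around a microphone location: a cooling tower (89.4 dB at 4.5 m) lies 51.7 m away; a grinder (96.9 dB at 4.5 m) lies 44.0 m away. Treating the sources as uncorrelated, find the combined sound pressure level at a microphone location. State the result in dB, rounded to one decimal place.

First find each source's level at the receiver (point-source: −20·log₁₀(r/r_ref)), then combine on an intensity basis.
cooling tower: 89.4 − 20·log₁₀(51.7/4.5) = 89.4 − 21.21 = 68.19 dB.
grinder: 96.9 − 20·log₁₀(44.0/4.5) = 96.9 − 19.80 = 77.10 dB.
Σ 10^(L/10) = 5.783e+07 → L_total = 10·log₁₀(5.783e+07) = 77.62 dB.

77.6 dB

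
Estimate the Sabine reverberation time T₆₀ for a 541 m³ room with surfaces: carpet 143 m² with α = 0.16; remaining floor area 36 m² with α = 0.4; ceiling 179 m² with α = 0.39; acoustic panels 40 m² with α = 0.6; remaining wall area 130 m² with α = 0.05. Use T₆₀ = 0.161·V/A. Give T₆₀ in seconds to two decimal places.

0.63 s

Summing Sᵢαᵢ: 143·0.16 + 36·0.4 + 179·0.39 + 40·0.6 + 130·0.05 = 137.59 m².
T₆₀ = 0.161·V/A = 0.161·541/137.59 = 0.633 s.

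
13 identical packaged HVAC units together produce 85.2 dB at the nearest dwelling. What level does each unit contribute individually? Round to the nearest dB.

For N identical incoherent sources L_total = L₁ + 10·log₁₀ N, so L₁ = 85.2 − 10·log₁₀(13) = 85.2 − 11.139.

74 dB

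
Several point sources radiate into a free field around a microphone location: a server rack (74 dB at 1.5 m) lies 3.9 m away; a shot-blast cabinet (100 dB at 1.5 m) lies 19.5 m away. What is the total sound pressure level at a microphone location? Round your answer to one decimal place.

Propagate each source to the receiver with L = L_ref − 20·log₁₀(r/r_ref), then add intensities.
server rack: 74 − 20·log₁₀(3.9/1.5) = 74 − 8.30 = 65.70 dB.
shot-blast cabinet: 100 − 20·log₁₀(19.5/1.5) = 100 − 22.28 = 77.72 dB.
Σ 10^(L/10) = 6.289e+07 → L_total = 10·log₁₀(6.289e+07) = 77.99 dB.

78.0 dB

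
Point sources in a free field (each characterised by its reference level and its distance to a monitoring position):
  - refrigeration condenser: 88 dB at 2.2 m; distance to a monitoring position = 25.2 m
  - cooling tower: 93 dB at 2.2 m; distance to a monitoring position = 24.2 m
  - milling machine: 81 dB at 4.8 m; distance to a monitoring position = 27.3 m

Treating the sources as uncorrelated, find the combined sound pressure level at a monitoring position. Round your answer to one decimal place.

74.0 dB

Propagate each source to the receiver with L = L_ref − 20·log₁₀(r/r_ref), then add intensities.
refrigeration condenser: 88 − 20·log₁₀(25.2/2.2) = 88 − 21.18 = 66.82 dB.
cooling tower: 93 − 20·log₁₀(24.2/2.2) = 93 − 20.83 = 72.17 dB.
milling machine: 81 − 20·log₁₀(27.3/4.8) = 81 − 15.10 = 65.90 dB.
Σ 10^(L/10) = 2.519e+07 → L_total = 10·log₁₀(2.519e+07) = 74.01 dB.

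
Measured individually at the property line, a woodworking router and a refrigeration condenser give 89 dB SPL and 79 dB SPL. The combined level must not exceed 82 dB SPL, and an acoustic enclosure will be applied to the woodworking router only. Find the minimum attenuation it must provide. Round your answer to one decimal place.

10.0 dB

Fixed contribution from the other source: Σ 10^(L/10) = 10^(79/10) = 7.943e+07 (79.00 dB SPL).
To meet 82 dB SPL overall, the treated woodworking router may contribute at most 10^(82/10) − 7.943e+07 = 7.906e+07, i.e. 78.98 dB SPL.
So the woodworking router must be reduced from 89 to 78.98 dB SPL: IL = 10.02 dB.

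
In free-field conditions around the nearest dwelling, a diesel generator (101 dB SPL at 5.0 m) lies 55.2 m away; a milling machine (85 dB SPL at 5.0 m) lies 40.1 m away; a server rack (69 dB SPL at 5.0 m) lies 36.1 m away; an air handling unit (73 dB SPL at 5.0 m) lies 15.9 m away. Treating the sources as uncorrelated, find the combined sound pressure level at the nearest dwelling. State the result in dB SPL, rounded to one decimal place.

First find each source's level at the receiver (point-source: −20·log₁₀(r/r_ref)), then combine on an intensity basis.
diesel generator: 101 − 20·log₁₀(55.2/5.0) = 101 − 20.86 = 80.14 dB SPL.
milling machine: 85 − 20·log₁₀(40.1/5.0) = 85 − 18.08 = 66.92 dB SPL.
server rack: 69 − 20·log₁₀(36.1/5.0) = 69 − 17.17 = 51.83 dB SPL.
air handling unit: 73 − 20·log₁₀(15.9/5.0) = 73 − 10.05 = 62.95 dB SPL.
Σ 10^(L/10) = 1.103e+08 → L_total = 10·log₁₀(1.103e+08) = 80.43 dB SPL.

80.4 dB SPL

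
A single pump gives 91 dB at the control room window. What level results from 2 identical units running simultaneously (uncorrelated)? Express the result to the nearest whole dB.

94 dB

With 2 equal, uncorrelated contributions the intensity is 2× that of one unit, giving a rise of 10·log₁₀ 2.
L_total = 91 + 10·log₁₀(2) = 91 + 3.010 = 94.01 dB.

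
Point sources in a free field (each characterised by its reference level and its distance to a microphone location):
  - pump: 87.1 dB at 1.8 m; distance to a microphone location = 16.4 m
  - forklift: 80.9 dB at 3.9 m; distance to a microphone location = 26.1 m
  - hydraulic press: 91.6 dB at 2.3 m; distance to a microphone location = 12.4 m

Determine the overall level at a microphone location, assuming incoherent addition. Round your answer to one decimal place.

77.7 dB

Propagate each source to the receiver with L = L_ref − 20·log₁₀(r/r_ref), then add intensities.
pump: 87.1 − 20·log₁₀(16.4/1.8) = 87.1 − 19.19 = 67.91 dB.
forklift: 80.9 − 20·log₁₀(26.1/3.9) = 80.9 − 16.51 = 64.39 dB.
hydraulic press: 91.6 − 20·log₁₀(12.4/2.3) = 91.6 − 14.63 = 76.97 dB.
Σ 10^(L/10) = 5.865e+07 → L_total = 10·log₁₀(5.865e+07) = 77.68 dB.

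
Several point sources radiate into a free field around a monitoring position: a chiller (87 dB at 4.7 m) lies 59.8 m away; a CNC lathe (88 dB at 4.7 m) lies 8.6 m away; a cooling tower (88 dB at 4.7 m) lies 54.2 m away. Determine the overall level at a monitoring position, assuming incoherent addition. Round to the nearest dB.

83 dB

Propagate each source to the receiver with L = L_ref − 20·log₁₀(r/r_ref), then add intensities.
chiller: 87 − 20·log₁₀(59.8/4.7) = 87 − 22.09 = 64.91 dB.
CNC lathe: 88 − 20·log₁₀(8.6/4.7) = 88 − 5.25 = 82.75 dB.
cooling tower: 88 − 20·log₁₀(54.2/4.7) = 88 − 21.24 = 66.76 dB.
Σ 10^(L/10) = 1.963e+08 → L_total = 10·log₁₀(1.963e+08) = 82.93 dB.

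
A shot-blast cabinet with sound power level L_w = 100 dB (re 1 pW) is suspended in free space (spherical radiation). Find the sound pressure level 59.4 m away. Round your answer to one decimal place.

53.5 dB

The power spreads over a sphere of area 4π·r², so L_p = L_w − 10·log₁₀(4π·r²).
4π·r² = 4.434e+04 m², 10·log₁₀ of that is 46.468 dB.
L_p = 100 − 46.468 = 53.53 dB.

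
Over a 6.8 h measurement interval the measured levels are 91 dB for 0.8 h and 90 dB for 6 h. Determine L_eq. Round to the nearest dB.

90 dB

L_eq = 10·log₁₀[(1/T)·Σ tᵢ·10^(Lᵢ/10)] with T = 6.8 h.
Σ tᵢ·10^(Lᵢ/10) = 0.8·10^(91/10) + 6·10^(90/10) = 7.007e+09.
L_eq = 10·log₁₀(7.007e+09/6.8) = 90.13 dB.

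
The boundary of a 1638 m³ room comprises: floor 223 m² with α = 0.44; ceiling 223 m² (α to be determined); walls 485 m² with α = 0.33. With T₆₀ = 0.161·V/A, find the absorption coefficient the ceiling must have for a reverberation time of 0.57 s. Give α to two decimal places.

0.92

From T₆₀ = 0.161·V/A, the target T₆₀ = 0.57 s needs A = 0.161·1638/0.57 = 462.66 m².
Absorption from the other surfaces = 223·0.44 + 485·0.33 = 258.17 m², so the ceiling must supply 204.49 m² over 223 m².
α = 204.49/223 = 0.917.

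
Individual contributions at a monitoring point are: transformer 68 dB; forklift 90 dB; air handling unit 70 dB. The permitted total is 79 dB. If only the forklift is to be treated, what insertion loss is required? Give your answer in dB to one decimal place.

The untreated sources together contribute 10^(68/10) + 10^(70/10) = 1.631e+07, i.e. 72.12 dB.
To meet 79 dB overall, the treated forklift may contribute at most 10^(79/10) − 1.631e+07 = 6.312e+07, i.e. 78.00 dB.
So the forklift must be reduced from 90 to 78.00 dB: IL = 12.00 dB.

12.0 dB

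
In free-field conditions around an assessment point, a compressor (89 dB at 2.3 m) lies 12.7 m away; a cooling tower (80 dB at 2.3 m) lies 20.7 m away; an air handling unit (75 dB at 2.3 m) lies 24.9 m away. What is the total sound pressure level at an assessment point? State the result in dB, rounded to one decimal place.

74.4 dB

First find each source's level at the receiver (point-source: −20·log₁₀(r/r_ref)), then combine on an intensity basis.
compressor: 89 − 20·log₁₀(12.7/2.3) = 89 − 14.84 = 74.16 dB.
cooling tower: 80 − 20·log₁₀(20.7/2.3) = 80 − 19.08 = 60.92 dB.
air handling unit: 75 − 20·log₁₀(24.9/2.3) = 75 − 20.69 = 54.31 dB.
Σ 10^(L/10) = 2.756e+07 → L_total = 10·log₁₀(2.756e+07) = 74.40 dB.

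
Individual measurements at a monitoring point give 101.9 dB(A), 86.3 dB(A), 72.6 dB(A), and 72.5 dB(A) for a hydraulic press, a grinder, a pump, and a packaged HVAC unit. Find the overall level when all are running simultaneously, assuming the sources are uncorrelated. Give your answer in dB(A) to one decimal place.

102.0 dB(A)

For uncorrelated sources the intensities add, so convert each level to linear form, sum, and take 10·log₁₀ of the total.
Σ 10^(L/10) = 10^(101.9/10) + 10^(86.3/10) + 10^(72.6/10) + 10^(72.5/10) = 1.595e+10.
L_total = 10·log₁₀(1.595e+10) = 102.03 dB(A).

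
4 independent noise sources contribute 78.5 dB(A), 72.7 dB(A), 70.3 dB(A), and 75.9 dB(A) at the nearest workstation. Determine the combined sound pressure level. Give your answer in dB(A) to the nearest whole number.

Incoherent sources combine by intensity addition: L_total = 10·log₁₀(Σ 10^(L_i/10)).
Σ 10^(L/10) = 10^(78.5/10) + 10^(72.7/10) + 10^(70.3/10) + 10^(75.9/10) = 1.390e+08.
L_total = 10·log₁₀(1.390e+08) = 81.43 dB(A).

81 dB(A)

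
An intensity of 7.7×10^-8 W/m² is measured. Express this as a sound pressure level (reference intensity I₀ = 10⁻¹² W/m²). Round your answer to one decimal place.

48.9 dB

I/I₀ = 7.7×10^-8/10⁻¹² = 7.7×10^4, and L = 10·log₁₀(I/I₀).
L = 10·(0.8865 + 4) = 48.86 dB.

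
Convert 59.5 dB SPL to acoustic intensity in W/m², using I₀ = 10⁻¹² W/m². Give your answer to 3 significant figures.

8.91e-07 W/m²

I/I₀ = 10^(59.5/10) = 8.913e+05, so I = 8.913e+05 × 10⁻¹² W/m².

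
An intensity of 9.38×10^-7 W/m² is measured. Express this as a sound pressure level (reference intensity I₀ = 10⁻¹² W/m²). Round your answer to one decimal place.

59.7 dB

L = 10·log₁₀(I/I₀) = 10·log₁₀(9.38×10^-7/10⁻¹²) = 10·log₁₀(9.38×10^5).
L = 10·(0.9722 + 5) = 59.72 dB.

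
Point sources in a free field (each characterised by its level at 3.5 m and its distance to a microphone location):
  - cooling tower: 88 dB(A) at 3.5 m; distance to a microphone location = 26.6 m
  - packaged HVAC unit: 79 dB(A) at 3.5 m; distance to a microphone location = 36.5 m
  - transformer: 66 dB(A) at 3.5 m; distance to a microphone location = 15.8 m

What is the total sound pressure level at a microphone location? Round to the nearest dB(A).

71 dB(A)

Propagate each source to the receiver with L = L_ref − 20·log₁₀(r/r_ref), then add intensities.
cooling tower: 88 − 20·log₁₀(26.6/3.5) = 88 − 17.62 = 70.38 dB(A).
packaged HVAC unit: 79 − 20·log₁₀(36.5/3.5) = 79 − 20.36 = 58.64 dB(A).
transformer: 66 − 20·log₁₀(15.8/3.5) = 66 − 13.09 = 52.91 dB(A).
Σ 10^(L/10) = 1.185e+07 → L_total = 10·log₁₀(1.185e+07) = 70.74 dB(A).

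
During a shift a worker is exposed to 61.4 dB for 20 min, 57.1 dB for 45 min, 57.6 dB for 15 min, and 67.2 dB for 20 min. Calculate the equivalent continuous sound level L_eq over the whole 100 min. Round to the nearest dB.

62 dB

Weight each interval's intensity by its duration and average over T = 100 min:
Σ tᵢ·10^(Lᵢ/10) = 20·10^(61.4/10) + 45·10^(57.1/10) + 15·10^(57.6/10) + 20·10^(67.2/10) = 1.643e+08.
L_eq = 10·log₁₀(1.643e+08/100) = 62.16 dB.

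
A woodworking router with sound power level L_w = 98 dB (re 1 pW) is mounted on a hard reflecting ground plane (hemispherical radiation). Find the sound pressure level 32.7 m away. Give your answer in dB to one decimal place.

Free-field hemispherical radiation: L_p = L_w − 10·log₁₀(2π·r²), r = 32.7 m.
2π·r² = 6719 m², 10·log₁₀ of that is 38.273 dB.
L_p = 98 − 38.273 = 59.73 dB.

59.7 dB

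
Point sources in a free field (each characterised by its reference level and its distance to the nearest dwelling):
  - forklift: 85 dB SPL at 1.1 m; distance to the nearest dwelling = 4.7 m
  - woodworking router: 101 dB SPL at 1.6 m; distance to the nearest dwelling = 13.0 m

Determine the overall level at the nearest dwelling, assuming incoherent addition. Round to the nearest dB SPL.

83 dB SPL

Propagate each source to the receiver with L = L_ref − 20·log₁₀(r/r_ref), then add intensities.
forklift: 85 − 20·log₁₀(4.7/1.1) = 85 − 12.61 = 72.39 dB SPL.
woodworking router: 101 − 20·log₁₀(13.0/1.6) = 101 − 18.20 = 82.80 dB SPL.
Σ 10^(L/10) = 2.080e+08 → L_total = 10·log₁₀(2.080e+08) = 83.18 dB SPL.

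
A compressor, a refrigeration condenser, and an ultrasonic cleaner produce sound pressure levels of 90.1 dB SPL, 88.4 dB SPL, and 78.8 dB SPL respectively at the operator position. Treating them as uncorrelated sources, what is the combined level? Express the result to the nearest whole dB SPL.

93 dB SPL

Incoherent sources combine by intensity addition: L_total = 10·log₁₀(Σ 10^(L_i/10)).
Σ 10^(L/10) = 10^(90.1/10) + 10^(88.4/10) + 10^(78.8/10) = 1.791e+09.
L_total = 10·log₁₀(1.791e+09) = 92.53 dB SPL.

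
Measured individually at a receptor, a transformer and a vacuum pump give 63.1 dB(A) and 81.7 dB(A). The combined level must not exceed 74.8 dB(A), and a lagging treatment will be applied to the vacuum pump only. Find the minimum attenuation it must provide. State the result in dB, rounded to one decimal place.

7.2 dB

The untreated sources together contribute 10^(63.1/10) = 2.042e+06, i.e. 63.10 dB(A).
The limit corresponds to 10^(74.8/10) = 3.020e+07; subtracting the fixed part leaves 2.816e+07 for the vacuum pump, i.e. 74.50 dB(A).
Required insertion loss = 81.7 − 74.50 = 7.20 dB.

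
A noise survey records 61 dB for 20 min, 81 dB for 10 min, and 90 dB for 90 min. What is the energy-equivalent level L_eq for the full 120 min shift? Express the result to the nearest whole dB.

89 dB

L_eq = 10·log₁₀[(1/T)·Σ tᵢ·10^(Lᵢ/10)] with T = 120 min.
Σ tᵢ·10^(Lᵢ/10) = 20·10^(61/10) + 10·10^(81/10) + 90·10^(90/10) = 9.128e+10.
L_eq = 10·log₁₀(9.128e+10/120) = 88.81 dB.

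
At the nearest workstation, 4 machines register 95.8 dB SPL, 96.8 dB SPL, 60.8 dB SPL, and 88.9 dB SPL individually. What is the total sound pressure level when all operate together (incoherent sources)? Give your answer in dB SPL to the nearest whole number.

For uncorrelated sources the intensities add, so convert each level to linear form, sum, and take 10·log₁₀ of the total.
Σ 10^(L/10) = 10^(95.8/10) + 10^(96.8/10) + 10^(60.8/10) + 10^(88.9/10) = 9.366e+09.
L_total = 10·log₁₀(9.366e+09) = 99.72 dB SPL.

100 dB SPL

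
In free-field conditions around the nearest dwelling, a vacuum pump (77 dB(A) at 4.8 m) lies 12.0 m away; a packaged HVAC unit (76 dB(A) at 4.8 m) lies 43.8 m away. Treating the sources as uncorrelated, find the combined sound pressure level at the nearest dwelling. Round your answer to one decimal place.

69.3 dB(A)

First find each source's level at the receiver (point-source: −20·log₁₀(r/r_ref)), then combine on an intensity basis.
vacuum pump: 77 − 20·log₁₀(12.0/4.8) = 77 − 7.96 = 69.04 dB(A).
packaged HVAC unit: 76 − 20·log₁₀(43.8/4.8) = 76 − 19.20 = 56.80 dB(A).
Σ 10^(L/10) = 8.497e+06 → L_total = 10·log₁₀(8.497e+06) = 69.29 dB(A).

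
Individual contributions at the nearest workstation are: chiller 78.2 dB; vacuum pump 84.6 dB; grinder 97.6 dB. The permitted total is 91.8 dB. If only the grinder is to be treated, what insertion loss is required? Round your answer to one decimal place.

Everything except the grinder sums to 10^(78.2/10) + 10^(84.6/10) = 3.545e+08 in linear terms, 85.50 dB.
To meet 91.8 dB overall, the treated grinder may contribute at most 10^(91.8/10) − 3.545e+08 = 1.159e+09, i.e. 90.64 dB.
So the grinder must be reduced from 97.6 to 90.64 dB: IL = 6.96 dB.

7.0 dB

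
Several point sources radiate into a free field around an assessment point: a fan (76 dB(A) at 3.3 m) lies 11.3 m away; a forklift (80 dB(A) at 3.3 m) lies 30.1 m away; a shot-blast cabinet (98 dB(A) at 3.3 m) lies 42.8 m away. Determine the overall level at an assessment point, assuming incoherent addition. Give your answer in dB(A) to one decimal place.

76.2 dB(A)

Propagate each source to the receiver with L = L_ref − 20·log₁₀(r/r_ref), then add intensities.
fan: 76 − 20·log₁₀(11.3/3.3) = 76 − 10.69 = 65.31 dB(A).
forklift: 80 − 20·log₁₀(30.1/3.3) = 80 − 19.20 = 60.80 dB(A).
shot-blast cabinet: 98 − 20·log₁₀(42.8/3.3) = 98 − 22.26 = 75.74 dB(A).
Σ 10^(L/10) = 4.211e+07 → L_total = 10·log₁₀(4.211e+07) = 76.24 dB(A).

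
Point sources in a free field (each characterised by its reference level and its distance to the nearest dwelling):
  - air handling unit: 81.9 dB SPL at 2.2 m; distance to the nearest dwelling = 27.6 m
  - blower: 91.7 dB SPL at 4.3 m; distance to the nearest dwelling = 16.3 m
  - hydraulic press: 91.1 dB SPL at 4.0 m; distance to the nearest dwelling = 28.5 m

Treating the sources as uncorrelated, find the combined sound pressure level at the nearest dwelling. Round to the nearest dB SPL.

81 dB SPL

Apply inverse-square spreading to bring every level to the receiver, then sum 10^(L/10).
air handling unit: 81.9 − 20·log₁₀(27.6/2.2) = 81.9 − 21.97 = 59.93 dB SPL.
blower: 91.7 − 20·log₁₀(16.3/4.3) = 91.7 − 11.57 = 80.13 dB SPL.
hydraulic press: 91.1 − 20·log₁₀(28.5/4.0) = 91.1 − 17.06 = 74.04 dB SPL.
Σ 10^(L/10) = 1.293e+08 → L_total = 10·log₁₀(1.293e+08) = 81.12 dB SPL.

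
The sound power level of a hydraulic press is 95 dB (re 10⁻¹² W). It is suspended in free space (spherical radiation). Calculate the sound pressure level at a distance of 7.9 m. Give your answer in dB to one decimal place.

L_p = L_w − 10·log₁₀(4π·r²) with r = 7.9 m.
4π·r² = 784.3 m², 10·log₁₀ of that is 28.945 dB.
L_p = 95 − 28.945 = 66.06 dB.

66.1 dB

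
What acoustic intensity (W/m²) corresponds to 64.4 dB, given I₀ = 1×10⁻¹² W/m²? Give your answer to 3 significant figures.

I = I₀·10^(L/10) = 10⁻¹² × 10^(64.4/10) = 10^(-5.560).

2.75e-06 W/m²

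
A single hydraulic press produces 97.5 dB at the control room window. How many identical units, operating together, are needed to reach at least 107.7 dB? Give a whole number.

Need L₁ + 10·log₁₀ N ≥ 107.7, i.e. log₁₀ N ≥ 1.02.
N ≥ 10^(10.2/10) = 10.471, so N = 11.

11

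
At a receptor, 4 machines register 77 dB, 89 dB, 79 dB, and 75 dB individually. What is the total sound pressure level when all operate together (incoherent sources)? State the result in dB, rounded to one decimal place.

89.8 dB

For uncorrelated sources the intensities add, so convert each level to linear form, sum, and take 10·log₁₀ of the total.
Σ 10^(L/10) = 10^(77/10) + 10^(89/10) + 10^(79/10) + 10^(75/10) = 9.555e+08.
L_total = 10·log₁₀(9.555e+08) = 89.80 dB.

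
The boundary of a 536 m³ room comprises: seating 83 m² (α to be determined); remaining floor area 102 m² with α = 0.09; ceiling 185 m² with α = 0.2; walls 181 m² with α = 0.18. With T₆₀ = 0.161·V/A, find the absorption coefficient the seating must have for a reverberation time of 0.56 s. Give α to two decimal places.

A = 0.161·V/T₆₀ = 0.161·536/0.56 = 154.10 m² sabins.
Absorption from the other surfaces = 102·0.09 + 185·0.2 + 181·0.18 = 78.76 m², so the seating must supply 75.34 m² over 83 m².
α = 75.34/83 = 0.908.

0.91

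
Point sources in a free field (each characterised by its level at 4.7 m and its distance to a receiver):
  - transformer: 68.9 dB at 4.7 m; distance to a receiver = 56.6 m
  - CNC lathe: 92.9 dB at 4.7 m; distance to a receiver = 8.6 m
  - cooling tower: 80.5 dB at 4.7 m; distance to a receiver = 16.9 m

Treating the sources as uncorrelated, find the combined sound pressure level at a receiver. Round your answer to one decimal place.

87.7 dB

Apply inverse-square spreading to bring every level to the receiver, then sum 10^(L/10).
transformer: 68.9 − 20·log₁₀(56.6/4.7) = 68.9 − 21.61 = 47.29 dB.
CNC lathe: 92.9 − 20·log₁₀(8.6/4.7) = 92.9 − 5.25 = 87.65 dB.
cooling tower: 80.5 − 20·log₁₀(16.9/4.7) = 80.5 − 11.12 = 69.38 dB.
Σ 10^(L/10) = 5.911e+08 → L_total = 10·log₁₀(5.911e+08) = 87.72 dB.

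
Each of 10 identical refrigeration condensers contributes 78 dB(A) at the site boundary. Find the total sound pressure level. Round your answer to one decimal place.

With 10 equal, uncorrelated contributions the intensity is 10× that of one unit, giving a rise of 10·log₁₀ 10.
L_total = 78 + 10·log₁₀(10) = 78 + 10.000 = 88.00 dB(A).

88.0 dB(A)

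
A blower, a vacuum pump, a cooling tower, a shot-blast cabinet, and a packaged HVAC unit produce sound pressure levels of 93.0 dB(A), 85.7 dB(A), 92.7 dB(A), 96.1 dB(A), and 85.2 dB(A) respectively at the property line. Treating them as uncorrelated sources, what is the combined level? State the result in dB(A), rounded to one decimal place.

Incoherent sources combine by intensity addition: L_total = 10·log₁₀(Σ 10^(L_i/10)).
Σ 10^(L/10) = 10^(93.0/10) + 10^(85.7/10) + 10^(92.7/10) + 10^(96.1/10) + 10^(85.2/10) = 8.634e+09.
L_total = 10·log₁₀(8.634e+09) = 99.36 dB(A).

99.4 dB(A)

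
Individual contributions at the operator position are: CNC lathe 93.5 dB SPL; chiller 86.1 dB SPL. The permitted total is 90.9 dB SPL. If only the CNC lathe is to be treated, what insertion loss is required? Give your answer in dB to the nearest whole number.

Fixed contribution from the other source: Σ 10^(L/10) = 10^(86.1/10) = 4.074e+08 (86.10 dB SPL).
To meet 90.9 dB SPL overall, the treated CNC lathe may contribute at most 10^(90.9/10) − 4.074e+08 = 8.229e+08, i.e. 89.15 dB SPL.
Required insertion loss = 93.5 − 89.15 = 4.35 dB.

4 dB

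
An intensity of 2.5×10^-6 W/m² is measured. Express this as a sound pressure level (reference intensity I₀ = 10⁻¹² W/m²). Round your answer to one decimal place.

I/I₀ = 2.5×10^-6/10⁻¹² = 2.5×10^6, and L = 10·log₁₀(I/I₀).
L = 10·(0.3979 + 6) = 63.98 dB.

64.0 dB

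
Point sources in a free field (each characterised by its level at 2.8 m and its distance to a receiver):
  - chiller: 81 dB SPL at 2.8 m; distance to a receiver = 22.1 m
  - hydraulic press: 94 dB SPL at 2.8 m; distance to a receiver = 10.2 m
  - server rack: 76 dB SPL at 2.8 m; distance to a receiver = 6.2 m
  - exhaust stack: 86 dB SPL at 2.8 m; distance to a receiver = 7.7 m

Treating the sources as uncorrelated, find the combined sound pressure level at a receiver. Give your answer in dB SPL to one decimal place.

Apply inverse-square spreading to bring every level to the receiver, then sum 10^(L/10).
chiller: 81 − 20·log₁₀(22.1/2.8) = 81 − 17.94 = 63.06 dB SPL.
hydraulic press: 94 − 20·log₁₀(10.2/2.8) = 94 − 11.23 = 82.77 dB SPL.
server rack: 76 − 20·log₁₀(6.2/2.8) = 76 − 6.90 = 69.10 dB SPL.
exhaust stack: 86 − 20·log₁₀(7.7/2.8) = 86 − 8.79 = 77.21 dB SPL.
Σ 10^(L/10) = 2.521e+08 → L_total = 10·log₁₀(2.521e+08) = 84.02 dB SPL.

84.0 dB SPL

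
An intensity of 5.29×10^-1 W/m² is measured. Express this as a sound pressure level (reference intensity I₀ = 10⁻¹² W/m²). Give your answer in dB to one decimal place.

L = 10·log₁₀(I/I₀) = 10·log₁₀(5.29×10^-1/10⁻¹²) = 10·log₁₀(5.29×10^11).
L = 10·(0.7235 + 11) = 117.23 dB.

117.2 dB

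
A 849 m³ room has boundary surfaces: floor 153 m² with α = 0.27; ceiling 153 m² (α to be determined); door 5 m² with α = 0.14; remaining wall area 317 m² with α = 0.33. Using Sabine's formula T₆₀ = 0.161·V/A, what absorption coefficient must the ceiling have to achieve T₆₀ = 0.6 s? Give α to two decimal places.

0.53

Required total absorption A = 0.161·849/0.6 = 227.81 m².
Absorption from the other surfaces = 153·0.27 + 5·0.14 + 317·0.33 = 146.62 m², so the ceiling must supply 81.19 m² over 153 m².
α = 81.19/153 = 0.531.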